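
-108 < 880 True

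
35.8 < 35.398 False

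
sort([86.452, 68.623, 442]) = [68.623, 86.452, 442]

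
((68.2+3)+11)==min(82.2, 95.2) True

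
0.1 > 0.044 True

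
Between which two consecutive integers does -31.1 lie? -32 and -31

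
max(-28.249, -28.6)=-28.249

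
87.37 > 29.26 True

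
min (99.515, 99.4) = 99.4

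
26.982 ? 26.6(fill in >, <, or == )>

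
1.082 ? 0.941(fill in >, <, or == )>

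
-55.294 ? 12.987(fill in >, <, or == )<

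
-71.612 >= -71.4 False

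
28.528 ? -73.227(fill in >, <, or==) >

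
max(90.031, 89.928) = 90.031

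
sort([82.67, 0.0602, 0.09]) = [0.0602, 0.09, 82.67]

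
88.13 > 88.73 False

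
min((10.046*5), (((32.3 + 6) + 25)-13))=50.23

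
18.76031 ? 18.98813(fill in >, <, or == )<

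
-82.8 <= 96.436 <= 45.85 False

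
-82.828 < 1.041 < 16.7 True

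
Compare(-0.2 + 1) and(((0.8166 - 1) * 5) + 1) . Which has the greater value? (-0.2 + 1)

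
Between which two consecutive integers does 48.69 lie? 48 and 49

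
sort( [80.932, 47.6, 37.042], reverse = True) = [80.932, 47.6, 37.042]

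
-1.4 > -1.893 True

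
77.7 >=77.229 True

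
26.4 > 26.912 False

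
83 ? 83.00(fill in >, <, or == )==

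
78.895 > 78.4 True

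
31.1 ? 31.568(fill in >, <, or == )<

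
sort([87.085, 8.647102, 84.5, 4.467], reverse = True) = [87.085, 84.5, 8.647102, 4.467]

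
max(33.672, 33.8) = 33.8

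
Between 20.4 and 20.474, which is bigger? 20.474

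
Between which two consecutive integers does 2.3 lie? 2 and 3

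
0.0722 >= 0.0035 True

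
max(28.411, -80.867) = 28.411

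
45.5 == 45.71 False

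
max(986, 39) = 986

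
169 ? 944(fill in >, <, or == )<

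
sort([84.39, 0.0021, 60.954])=[0.0021, 60.954, 84.39]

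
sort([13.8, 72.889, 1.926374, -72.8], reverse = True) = [72.889, 13.8, 1.926374, -72.8]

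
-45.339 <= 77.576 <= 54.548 False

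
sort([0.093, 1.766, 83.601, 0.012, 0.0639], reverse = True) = [83.601, 1.766, 0.093, 0.0639, 0.012]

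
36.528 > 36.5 True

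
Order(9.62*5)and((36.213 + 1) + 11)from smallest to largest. (9.62*5), ((36.213 + 1) + 11)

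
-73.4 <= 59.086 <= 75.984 True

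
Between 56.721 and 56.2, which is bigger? 56.721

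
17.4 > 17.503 False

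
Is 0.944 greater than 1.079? No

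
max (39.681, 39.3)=39.681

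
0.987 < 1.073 True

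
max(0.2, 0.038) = 0.2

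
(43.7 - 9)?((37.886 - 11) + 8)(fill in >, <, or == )<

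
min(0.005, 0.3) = 0.005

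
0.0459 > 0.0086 True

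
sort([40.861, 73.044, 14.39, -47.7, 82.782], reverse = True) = [82.782, 73.044, 40.861, 14.39, -47.7]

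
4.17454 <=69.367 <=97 True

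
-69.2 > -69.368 True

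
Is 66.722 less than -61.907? No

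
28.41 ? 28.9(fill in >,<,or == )<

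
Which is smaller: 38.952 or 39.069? 38.952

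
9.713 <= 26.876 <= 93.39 True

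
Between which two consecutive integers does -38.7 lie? -39 and -38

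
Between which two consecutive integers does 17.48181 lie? 17 and 18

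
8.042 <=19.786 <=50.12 True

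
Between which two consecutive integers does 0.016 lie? 0 and 1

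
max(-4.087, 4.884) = 4.884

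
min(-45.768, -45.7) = -45.768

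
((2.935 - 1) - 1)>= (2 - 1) False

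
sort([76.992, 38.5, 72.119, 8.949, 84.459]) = [8.949, 38.5, 72.119, 76.992, 84.459]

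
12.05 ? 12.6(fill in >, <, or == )<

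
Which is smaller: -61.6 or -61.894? -61.894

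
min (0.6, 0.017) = 0.017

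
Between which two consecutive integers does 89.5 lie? 89 and 90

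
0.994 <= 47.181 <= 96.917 True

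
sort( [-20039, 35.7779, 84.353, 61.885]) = [-20039, 35.7779, 61.885, 84.353]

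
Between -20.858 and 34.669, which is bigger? 34.669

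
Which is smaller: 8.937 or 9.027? 8.937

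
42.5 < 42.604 True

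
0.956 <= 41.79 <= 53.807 True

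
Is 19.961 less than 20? Yes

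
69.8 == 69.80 True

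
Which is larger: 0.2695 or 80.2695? 80.2695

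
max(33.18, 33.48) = 33.48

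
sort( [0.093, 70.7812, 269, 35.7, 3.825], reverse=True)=[269, 70.7812, 35.7, 3.825, 0.093]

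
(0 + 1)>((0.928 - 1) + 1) True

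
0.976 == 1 False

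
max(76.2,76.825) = 76.825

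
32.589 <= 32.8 True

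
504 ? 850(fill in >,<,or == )<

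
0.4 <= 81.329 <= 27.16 False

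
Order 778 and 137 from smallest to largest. 137, 778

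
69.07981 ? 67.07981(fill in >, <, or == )>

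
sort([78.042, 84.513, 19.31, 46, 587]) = [19.31, 46, 78.042, 84.513, 587]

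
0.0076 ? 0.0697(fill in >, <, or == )<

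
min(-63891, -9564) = -63891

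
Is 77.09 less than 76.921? No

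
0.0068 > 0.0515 False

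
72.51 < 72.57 True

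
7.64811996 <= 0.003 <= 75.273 False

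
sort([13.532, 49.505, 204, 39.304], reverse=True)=[204, 49.505, 39.304, 13.532]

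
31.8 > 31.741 True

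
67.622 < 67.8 True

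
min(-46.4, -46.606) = -46.606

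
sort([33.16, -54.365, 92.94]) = [-54.365, 33.16, 92.94]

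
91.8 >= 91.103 True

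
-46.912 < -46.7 True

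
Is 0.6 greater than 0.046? Yes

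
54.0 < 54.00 False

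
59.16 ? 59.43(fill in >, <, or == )<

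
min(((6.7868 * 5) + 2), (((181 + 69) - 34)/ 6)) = 35.934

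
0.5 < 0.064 False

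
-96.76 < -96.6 True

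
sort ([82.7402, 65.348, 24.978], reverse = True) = [82.7402, 65.348, 24.978]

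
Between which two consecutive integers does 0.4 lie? 0 and 1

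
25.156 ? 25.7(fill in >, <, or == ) <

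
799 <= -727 False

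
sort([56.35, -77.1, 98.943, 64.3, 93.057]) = [-77.1, 56.35, 64.3, 93.057, 98.943]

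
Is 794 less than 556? No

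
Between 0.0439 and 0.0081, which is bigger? 0.0439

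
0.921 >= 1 False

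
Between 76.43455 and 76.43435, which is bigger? 76.43455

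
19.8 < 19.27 False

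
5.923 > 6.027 False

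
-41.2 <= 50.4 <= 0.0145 False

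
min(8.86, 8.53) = 8.53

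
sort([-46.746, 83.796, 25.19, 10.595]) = [-46.746, 10.595, 25.19, 83.796]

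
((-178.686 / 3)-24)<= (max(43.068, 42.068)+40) True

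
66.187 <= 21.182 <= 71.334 False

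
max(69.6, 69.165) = 69.6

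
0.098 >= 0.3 False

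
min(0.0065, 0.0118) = 0.0065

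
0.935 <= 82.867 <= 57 False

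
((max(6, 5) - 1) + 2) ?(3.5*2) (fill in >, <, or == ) ==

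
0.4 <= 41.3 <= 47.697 True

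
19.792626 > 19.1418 True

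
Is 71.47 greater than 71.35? Yes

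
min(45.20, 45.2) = 45.20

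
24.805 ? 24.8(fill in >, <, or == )>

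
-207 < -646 False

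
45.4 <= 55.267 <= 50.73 False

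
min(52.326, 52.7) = 52.326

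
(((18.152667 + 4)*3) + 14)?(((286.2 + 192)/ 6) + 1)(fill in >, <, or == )<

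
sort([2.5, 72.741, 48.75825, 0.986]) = [0.986, 2.5, 48.75825, 72.741]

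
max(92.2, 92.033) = 92.2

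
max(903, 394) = 903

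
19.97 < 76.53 True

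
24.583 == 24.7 False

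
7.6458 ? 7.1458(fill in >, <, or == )>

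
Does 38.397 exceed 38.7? No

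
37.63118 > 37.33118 True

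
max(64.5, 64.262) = 64.5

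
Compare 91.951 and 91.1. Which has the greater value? 91.951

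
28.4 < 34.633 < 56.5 True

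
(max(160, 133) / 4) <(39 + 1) False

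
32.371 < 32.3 False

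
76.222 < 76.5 True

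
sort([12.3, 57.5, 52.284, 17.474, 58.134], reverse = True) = [58.134, 57.5, 52.284, 17.474, 12.3]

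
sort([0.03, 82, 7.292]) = [0.03, 7.292, 82]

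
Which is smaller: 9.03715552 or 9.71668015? 9.03715552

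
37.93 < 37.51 False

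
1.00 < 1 False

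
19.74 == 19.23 False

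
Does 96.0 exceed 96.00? No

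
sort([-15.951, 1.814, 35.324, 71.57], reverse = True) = [71.57, 35.324, 1.814, -15.951]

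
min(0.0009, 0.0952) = 0.0009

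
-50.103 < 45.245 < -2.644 False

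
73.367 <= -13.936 False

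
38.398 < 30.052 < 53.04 False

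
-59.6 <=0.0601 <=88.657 True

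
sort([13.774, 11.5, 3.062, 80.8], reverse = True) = [80.8, 13.774, 11.5, 3.062]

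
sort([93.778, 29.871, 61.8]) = [29.871, 61.8, 93.778]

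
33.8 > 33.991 False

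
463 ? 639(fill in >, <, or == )<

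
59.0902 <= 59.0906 True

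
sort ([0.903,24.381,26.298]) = [0.903,24.381,26.298]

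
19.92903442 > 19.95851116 False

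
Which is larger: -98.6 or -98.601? -98.6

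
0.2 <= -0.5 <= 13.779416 False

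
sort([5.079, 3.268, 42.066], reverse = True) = [42.066, 5.079, 3.268]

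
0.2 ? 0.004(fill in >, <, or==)>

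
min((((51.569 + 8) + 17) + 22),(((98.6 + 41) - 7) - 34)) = 98.569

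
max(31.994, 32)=32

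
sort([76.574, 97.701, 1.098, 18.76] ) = [1.098, 18.76, 76.574, 97.701]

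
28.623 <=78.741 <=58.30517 False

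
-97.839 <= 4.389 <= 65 True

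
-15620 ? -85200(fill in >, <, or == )>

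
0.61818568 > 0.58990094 True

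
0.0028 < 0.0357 True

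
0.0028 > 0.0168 False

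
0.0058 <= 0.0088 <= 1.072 True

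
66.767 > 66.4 True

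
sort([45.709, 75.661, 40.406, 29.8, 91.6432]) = [29.8, 40.406, 45.709, 75.661, 91.6432]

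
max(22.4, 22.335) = 22.4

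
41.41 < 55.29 True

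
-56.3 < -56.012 True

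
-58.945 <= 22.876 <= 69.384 True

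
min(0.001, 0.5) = 0.001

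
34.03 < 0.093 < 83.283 False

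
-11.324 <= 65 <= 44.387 False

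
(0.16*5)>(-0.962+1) True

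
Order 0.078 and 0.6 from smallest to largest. 0.078, 0.6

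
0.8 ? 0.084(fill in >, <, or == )>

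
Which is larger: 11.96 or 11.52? 11.96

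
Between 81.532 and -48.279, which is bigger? 81.532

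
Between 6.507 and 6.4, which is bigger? 6.507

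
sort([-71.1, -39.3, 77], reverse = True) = [77, -39.3, -71.1]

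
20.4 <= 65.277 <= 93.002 True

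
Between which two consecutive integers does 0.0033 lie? 0 and 1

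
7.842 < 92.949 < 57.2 False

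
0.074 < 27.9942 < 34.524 True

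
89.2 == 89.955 False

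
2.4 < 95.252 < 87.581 False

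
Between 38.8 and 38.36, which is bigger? 38.8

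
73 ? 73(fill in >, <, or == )==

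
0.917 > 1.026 False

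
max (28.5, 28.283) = 28.5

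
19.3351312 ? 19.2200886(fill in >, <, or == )>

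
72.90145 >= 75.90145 False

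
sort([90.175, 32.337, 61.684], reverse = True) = [90.175, 61.684, 32.337]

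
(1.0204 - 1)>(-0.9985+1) True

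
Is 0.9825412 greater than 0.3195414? Yes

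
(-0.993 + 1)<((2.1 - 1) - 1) True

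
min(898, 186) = 186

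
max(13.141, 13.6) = 13.6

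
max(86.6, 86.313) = 86.6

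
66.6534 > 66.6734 False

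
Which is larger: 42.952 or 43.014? 43.014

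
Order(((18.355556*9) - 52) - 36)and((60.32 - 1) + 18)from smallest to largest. (((18.355556*9) - 52) - 36), ((60.32 - 1) + 18)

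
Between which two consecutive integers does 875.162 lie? 875 and 876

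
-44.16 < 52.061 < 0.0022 False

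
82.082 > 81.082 True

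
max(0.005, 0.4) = 0.4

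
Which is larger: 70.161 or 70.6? 70.6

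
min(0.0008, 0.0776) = 0.0008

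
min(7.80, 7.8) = 7.80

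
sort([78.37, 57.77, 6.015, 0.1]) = [0.1, 6.015, 57.77, 78.37]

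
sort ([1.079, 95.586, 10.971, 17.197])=[1.079, 10.971, 17.197, 95.586]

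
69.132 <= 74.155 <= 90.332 True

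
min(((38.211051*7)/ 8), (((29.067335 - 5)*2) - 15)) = 33.13467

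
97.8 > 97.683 True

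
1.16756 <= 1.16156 False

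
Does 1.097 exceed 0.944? Yes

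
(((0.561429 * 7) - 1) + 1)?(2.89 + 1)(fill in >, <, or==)>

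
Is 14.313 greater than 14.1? Yes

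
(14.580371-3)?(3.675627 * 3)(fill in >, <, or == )>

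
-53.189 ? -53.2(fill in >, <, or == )>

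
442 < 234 False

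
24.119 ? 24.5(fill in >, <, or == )<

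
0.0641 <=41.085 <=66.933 True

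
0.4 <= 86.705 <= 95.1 True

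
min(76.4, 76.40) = 76.4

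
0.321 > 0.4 False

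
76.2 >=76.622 False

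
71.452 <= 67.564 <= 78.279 False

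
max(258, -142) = 258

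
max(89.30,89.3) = 89.3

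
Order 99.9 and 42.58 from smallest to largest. 42.58, 99.9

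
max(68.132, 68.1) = 68.132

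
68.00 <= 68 True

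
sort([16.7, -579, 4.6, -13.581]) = [-579, -13.581, 4.6, 16.7]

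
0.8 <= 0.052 False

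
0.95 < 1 True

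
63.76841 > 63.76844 False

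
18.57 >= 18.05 True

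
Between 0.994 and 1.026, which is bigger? 1.026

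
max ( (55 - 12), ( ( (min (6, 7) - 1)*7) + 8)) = 43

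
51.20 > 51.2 False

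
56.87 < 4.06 False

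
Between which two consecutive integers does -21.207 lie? -22 and -21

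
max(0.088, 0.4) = 0.4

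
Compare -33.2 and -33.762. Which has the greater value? -33.2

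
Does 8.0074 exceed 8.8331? No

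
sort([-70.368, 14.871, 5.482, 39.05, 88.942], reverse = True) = [88.942, 39.05, 14.871, 5.482, -70.368]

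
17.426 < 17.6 True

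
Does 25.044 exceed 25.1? No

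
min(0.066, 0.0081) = 0.0081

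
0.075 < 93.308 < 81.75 False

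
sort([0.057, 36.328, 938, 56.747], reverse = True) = [938, 56.747, 36.328, 0.057]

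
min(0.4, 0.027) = 0.027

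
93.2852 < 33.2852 False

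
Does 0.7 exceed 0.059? Yes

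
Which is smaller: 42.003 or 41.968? 41.968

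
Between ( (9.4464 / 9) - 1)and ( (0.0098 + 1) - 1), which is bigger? ( (9.4464 / 9) - 1)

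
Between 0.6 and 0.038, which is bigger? 0.6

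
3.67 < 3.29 False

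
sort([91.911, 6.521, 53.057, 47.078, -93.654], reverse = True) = [91.911, 53.057, 47.078, 6.521, -93.654]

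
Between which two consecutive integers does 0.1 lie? 0 and 1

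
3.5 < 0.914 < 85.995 False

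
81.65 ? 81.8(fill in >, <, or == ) <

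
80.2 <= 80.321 True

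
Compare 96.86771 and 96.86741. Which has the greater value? 96.86771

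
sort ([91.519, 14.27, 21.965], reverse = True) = [91.519, 21.965, 14.27]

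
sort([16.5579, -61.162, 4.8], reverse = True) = [16.5579, 4.8, -61.162]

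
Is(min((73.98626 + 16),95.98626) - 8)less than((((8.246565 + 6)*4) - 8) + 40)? Yes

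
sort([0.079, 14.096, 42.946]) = [0.079, 14.096, 42.946]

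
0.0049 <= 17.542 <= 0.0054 False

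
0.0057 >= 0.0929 False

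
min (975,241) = 241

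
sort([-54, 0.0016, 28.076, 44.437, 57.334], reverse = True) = [57.334, 44.437, 28.076, 0.0016, -54]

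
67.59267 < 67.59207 False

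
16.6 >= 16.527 True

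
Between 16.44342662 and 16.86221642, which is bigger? 16.86221642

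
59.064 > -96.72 True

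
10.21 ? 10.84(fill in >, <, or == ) <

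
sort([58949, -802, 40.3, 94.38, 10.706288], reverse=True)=[58949, 94.38, 40.3, 10.706288, -802]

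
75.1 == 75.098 False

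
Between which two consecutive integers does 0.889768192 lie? 0 and 1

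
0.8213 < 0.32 False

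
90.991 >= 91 False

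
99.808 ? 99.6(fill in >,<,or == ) >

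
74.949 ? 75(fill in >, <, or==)<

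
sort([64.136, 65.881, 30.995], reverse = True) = [65.881, 64.136, 30.995]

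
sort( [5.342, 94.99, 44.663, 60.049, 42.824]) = [5.342, 42.824, 44.663, 60.049, 94.99]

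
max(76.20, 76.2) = 76.2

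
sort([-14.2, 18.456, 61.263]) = [-14.2, 18.456, 61.263]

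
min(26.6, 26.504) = 26.504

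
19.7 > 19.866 False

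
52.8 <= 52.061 False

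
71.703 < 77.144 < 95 True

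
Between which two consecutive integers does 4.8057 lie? 4 and 5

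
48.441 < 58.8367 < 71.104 True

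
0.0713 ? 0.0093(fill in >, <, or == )>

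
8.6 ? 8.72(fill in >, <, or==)<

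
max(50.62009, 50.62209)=50.62209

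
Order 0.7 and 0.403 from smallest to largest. 0.403, 0.7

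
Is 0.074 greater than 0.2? No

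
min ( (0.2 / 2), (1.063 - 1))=0.063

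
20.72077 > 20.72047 True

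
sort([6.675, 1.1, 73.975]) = [1.1, 6.675, 73.975]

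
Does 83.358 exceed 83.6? No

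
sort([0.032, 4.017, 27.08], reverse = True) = [27.08, 4.017, 0.032]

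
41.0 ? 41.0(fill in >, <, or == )==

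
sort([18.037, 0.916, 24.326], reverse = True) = [24.326, 18.037, 0.916]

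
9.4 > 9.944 False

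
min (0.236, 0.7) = 0.236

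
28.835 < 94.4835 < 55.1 False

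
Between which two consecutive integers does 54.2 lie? 54 and 55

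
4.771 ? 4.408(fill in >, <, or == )>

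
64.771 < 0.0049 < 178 False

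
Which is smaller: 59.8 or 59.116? 59.116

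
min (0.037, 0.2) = 0.037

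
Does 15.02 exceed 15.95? No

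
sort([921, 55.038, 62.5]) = [55.038, 62.5, 921]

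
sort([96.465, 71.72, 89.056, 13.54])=[13.54, 71.72, 89.056, 96.465]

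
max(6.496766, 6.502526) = 6.502526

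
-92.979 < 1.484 True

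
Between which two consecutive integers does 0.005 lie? 0 and 1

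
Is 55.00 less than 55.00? No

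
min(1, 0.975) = 0.975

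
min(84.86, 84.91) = 84.86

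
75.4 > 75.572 False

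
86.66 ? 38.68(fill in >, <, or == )>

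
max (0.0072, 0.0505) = 0.0505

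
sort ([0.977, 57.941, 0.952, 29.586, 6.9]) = [0.952, 0.977, 6.9, 29.586, 57.941]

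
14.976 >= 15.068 False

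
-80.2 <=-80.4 False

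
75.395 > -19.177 True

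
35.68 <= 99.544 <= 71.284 False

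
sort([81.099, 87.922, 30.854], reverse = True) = [87.922, 81.099, 30.854]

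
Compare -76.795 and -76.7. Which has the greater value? -76.7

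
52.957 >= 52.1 True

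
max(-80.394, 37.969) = 37.969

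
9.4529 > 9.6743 False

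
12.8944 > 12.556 True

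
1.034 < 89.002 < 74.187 False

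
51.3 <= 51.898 True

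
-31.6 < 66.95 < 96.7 True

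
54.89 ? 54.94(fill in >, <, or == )<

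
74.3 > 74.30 False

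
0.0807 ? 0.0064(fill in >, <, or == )>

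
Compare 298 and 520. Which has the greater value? 520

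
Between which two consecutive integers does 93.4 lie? 93 and 94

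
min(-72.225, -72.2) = -72.225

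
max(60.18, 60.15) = 60.18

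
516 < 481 False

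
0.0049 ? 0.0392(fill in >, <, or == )<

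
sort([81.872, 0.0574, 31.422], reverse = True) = [81.872, 31.422, 0.0574]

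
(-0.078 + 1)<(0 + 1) True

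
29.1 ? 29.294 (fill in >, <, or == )<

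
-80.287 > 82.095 False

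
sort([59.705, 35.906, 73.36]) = [35.906, 59.705, 73.36]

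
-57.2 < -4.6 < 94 True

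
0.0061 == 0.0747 False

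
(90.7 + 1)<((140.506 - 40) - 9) False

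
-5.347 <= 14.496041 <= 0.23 False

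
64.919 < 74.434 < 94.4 True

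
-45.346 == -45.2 False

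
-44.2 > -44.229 True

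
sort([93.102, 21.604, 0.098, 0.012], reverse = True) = [93.102, 21.604, 0.098, 0.012]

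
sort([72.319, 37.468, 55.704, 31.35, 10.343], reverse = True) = [72.319, 55.704, 37.468, 31.35, 10.343]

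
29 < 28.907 False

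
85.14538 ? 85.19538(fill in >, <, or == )<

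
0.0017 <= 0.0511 True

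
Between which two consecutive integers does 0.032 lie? 0 and 1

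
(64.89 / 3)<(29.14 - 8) False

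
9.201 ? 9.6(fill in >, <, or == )<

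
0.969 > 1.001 False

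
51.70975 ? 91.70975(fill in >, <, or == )<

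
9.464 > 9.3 True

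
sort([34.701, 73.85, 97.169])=[34.701, 73.85, 97.169]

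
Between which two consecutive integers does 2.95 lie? 2 and 3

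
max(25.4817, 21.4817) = 25.4817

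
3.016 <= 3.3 True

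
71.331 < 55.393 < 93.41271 False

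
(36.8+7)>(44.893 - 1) False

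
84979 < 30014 False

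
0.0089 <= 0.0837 True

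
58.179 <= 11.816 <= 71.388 False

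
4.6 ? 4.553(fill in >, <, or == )>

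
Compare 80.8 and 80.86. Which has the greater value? 80.86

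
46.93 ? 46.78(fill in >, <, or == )>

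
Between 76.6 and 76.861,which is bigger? 76.861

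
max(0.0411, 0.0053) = 0.0411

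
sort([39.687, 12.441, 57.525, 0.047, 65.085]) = [0.047, 12.441, 39.687, 57.525, 65.085]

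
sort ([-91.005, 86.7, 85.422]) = [-91.005, 85.422, 86.7]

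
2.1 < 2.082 False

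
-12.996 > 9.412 False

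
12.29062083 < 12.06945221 False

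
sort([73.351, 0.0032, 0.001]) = [0.001, 0.0032, 73.351]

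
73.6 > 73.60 False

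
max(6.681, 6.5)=6.681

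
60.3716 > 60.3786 False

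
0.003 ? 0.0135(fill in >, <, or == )<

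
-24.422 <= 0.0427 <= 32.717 True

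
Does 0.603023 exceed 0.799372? No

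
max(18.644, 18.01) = 18.644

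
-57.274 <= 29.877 True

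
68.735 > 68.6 True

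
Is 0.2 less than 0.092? No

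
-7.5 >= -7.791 True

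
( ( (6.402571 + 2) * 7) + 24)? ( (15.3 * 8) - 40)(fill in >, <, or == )>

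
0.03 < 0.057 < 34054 True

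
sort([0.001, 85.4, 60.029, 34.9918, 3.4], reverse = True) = [85.4, 60.029, 34.9918, 3.4, 0.001]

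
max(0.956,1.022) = 1.022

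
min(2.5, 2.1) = 2.1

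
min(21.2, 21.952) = 21.2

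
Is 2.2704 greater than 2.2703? Yes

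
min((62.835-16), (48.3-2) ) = 46.3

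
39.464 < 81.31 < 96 True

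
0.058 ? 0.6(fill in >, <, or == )<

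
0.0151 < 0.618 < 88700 True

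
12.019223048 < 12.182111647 True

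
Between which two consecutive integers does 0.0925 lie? 0 and 1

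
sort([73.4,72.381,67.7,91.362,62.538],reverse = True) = [91.362,73.4,72.381,67.7,62.538]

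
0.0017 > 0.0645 False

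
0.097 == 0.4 False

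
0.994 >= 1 False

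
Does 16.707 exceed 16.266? Yes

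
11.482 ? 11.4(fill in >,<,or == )>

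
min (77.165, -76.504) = -76.504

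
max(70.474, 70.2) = 70.474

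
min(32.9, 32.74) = 32.74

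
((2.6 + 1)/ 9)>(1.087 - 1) True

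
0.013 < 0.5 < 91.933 True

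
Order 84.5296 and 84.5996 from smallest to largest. 84.5296, 84.5996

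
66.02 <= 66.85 True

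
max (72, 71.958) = 72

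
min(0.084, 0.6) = 0.084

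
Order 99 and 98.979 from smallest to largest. 98.979,99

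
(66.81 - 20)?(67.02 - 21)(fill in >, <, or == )>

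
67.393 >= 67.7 False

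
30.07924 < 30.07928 True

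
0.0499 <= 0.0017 False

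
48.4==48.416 False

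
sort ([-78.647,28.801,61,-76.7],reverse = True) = [61,28.801,-76.7,-78.647]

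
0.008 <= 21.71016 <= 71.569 True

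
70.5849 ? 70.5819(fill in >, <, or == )>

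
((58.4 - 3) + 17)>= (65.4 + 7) True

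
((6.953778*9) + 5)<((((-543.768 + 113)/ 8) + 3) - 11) False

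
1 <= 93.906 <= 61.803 False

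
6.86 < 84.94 True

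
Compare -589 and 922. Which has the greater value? 922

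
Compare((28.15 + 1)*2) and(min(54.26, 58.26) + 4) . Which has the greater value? ((28.15 + 1)*2)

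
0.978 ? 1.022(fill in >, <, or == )<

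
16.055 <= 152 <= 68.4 False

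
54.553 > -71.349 True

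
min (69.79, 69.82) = 69.79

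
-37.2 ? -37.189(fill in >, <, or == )<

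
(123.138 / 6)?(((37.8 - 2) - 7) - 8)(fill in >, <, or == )<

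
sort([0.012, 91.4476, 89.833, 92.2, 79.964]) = [0.012, 79.964, 89.833, 91.4476, 92.2]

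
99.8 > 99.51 True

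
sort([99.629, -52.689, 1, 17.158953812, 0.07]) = [-52.689, 0.07, 1, 17.158953812, 99.629]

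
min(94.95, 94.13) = 94.13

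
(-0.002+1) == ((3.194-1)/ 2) False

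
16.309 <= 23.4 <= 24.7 True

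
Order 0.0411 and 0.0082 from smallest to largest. 0.0082, 0.0411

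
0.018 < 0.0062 False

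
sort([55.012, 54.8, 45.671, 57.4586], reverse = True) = [57.4586, 55.012, 54.8, 45.671]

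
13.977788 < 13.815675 False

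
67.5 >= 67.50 True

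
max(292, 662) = 662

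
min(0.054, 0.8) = 0.054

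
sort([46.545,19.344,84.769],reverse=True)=[84.769,46.545,19.344]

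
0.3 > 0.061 True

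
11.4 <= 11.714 True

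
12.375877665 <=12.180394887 False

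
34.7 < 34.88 True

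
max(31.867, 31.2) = 31.867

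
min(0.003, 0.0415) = 0.003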